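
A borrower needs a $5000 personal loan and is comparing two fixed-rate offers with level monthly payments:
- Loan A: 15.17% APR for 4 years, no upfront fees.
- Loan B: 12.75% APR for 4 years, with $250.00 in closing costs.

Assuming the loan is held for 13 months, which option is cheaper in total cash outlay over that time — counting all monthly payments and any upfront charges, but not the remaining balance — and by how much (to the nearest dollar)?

Loan A by $171

Loan A: at 15.17% the monthly rate is 0.0126417, so the payment is 5,000 × 0.0126417 / (1 − 1.0126417^−48) = $139.58.
Loan B: at 12.75% the monthly rate is 0.0106250, so the payment is 5,000 × 0.0106250 / (1 − 1.0106250^−48) = $133.52.
Over 13 months: Loan A costs 13 × $139.58 = $1,814.54; Loan B costs 13 × $133.52 + $250.00 = $1,985.76.
Loan A is cheaper by $1,985.76 − $1,814.54 = $171.22.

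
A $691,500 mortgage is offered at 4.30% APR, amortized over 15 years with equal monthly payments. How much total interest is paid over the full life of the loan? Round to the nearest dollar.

$248,014

At 4.30% the monthly rate is 0.0035833, so the payment is 691,500 × 0.0035833 / (1 − 1.0035833^−180) = $5,219.52.
Total paid = 180 × $5,219.52 = $939,513.60; interest = $939,513.60 − $691,500 = $248,013.60.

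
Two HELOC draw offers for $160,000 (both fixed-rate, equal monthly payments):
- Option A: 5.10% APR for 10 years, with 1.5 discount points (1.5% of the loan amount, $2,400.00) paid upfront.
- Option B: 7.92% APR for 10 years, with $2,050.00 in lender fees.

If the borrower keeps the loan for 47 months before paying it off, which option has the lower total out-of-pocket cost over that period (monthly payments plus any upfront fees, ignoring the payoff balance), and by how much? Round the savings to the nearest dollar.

Option A: monthly rate = 5.1%/12 = 0.0042500; payment = 160,000 × 0.0042500 / (1 − (1+0.0042500)^−120) = $1,704.88.
Option B: at 7.92% the monthly rate is 0.0066000, so the payment is 160,000 × 0.0066000 / (1 − 1.0066000^−120) = $1,934.48.
Over 47 months: Option A costs 47 × $1,704.88 + $2,400.00 = $82,529.36; Option B costs 47 × $1,934.48 + $2,050.00 = $92,970.56.
Option A is cheaper by $92,970.56 − $82,529.36 = $10,441.20.

Option A by $10,441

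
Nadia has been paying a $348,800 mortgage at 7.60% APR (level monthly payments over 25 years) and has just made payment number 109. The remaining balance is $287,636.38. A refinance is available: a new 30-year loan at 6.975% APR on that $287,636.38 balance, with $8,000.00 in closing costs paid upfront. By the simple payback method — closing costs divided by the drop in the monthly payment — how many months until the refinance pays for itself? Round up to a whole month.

12 months

Current payment = 348,800 × 7.6%/12 / (1 − (1+0.0063333)^−300) = $2,600.33.
Refinanced payment = 287,636.38 × 0.0058125 / (1 − (1+0.0058125)^−360) = $1,908.83.
Monthly savings = $2,600.33 − $1,908.83 = $691.50.
Break-even = $8,000.00 / $691.50 = 11.57 → 12 months.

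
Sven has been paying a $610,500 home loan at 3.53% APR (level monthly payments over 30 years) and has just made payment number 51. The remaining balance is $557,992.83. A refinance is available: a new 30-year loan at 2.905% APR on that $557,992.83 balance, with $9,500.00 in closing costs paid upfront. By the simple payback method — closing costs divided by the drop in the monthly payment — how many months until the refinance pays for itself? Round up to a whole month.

23 months

Current payment = 610,500 × 3.53%/12 / (1 − (1+0.0029417)^−360) = $2,751.65.
Refinanced payment = 557,992.83 × 0.0024208 / (1 − (1+0.0024208)^−360) = $2,324.03.
Monthly savings = $2,751.65 − $2,324.03 = $427.62.
Break-even = $9,500.00 / $427.62 = 22.22 → 23 months.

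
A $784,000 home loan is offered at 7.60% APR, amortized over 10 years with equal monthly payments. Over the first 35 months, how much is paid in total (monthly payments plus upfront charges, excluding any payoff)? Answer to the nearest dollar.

$327,152

At 7.60% the monthly rate is 0.0063333, so the payment is 784,000 × 0.0063333 / (1 − 1.0063333^−120) = $9,347.19.
Total outlay = 35 × $9,347.19 = $327,151.65.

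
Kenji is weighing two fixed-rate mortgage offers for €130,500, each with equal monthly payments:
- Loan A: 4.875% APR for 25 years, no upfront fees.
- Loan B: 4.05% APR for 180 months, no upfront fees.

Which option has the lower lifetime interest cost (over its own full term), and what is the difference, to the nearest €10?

Loan A: at 4.875% the monthly rate is 0.0040625, so the payment is 130,500 × 0.0040625 / (1 − 1.0040625^−300) = €753.42.
Total interest on Loan A = 300 × €753.42 − €130,500 = €95,526.00.
Loan B: monthly rate = 4.05%/12 = 0.0033750; payment = 130,500 × 0.0033750 / (1 − (1+0.0033750)^−180) = €968.57.
Total interest on Loan B = 180 × €968.57 − €130,500 = €43,842.60.
Loan B is lower by €51,683.40.

Loan B by €51,680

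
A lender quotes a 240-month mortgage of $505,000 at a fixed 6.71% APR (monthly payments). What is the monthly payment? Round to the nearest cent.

At 6.71% the monthly rate is 0.0055917, so the payment is 505,000 × 0.0055917 / (1 − 1.0055917^−240) = $3,827.84.

$3,827.84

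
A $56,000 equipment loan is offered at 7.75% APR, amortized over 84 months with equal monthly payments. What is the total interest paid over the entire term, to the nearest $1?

$16,733

Monthly rate = 7.75%/12 = 0.0064583; payment = 56,000 × 0.0064583 / (1 − (1+0.0064583)^−84) = $865.87.
Total paid = 84 × $865.87 = $72,733.08; interest = $72,733.08 − $56,000 = $16,733.08.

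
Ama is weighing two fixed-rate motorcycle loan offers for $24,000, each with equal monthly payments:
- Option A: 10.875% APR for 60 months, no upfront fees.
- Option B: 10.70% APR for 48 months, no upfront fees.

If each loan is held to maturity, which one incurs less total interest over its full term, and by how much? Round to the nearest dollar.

Option A: monthly rate = 10.875%/12 = 0.0090625; payment = 24,000 × 0.0090625 / (1 − (1+0.0090625)^−60) = $520.32.
Total interest on Option A = 60 × $520.32 − $24,000 = $7,219.20.
Option B: monthly rate = 10.7%/12 = 0.0089167; payment = 24,000 × 0.0089167 / (1 − (1+0.0089167)^−48) = $616.80.
Total interest on Option B = 48 × $616.80 − $24,000 = $5,606.40.
Option B is lower by $1,612.80.

Option B by $1,613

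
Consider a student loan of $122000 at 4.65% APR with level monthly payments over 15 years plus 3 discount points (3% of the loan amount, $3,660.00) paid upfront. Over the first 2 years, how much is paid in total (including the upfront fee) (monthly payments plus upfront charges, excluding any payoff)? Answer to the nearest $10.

$26,280

Monthly rate = 4.65%/12 = 0.0038750; payment = 122,000 × 0.0038750 / (1 − (1+0.0038750)^−180) = $942.67.
Total outlay = 24 × $942.67 + $3,660.00 = $26,284.08.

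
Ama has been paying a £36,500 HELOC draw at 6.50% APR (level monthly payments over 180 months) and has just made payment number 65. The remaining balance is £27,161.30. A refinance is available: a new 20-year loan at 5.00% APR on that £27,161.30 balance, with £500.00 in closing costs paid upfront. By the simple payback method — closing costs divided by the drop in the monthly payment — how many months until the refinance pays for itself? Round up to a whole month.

Current payment = 36,500 × 6.5%/12 / (1 − (1+0.0054167)^−180) = £317.95.
Refinanced payment = 27,161.30 × 0.0041667 / (1 − (1+0.0041667)^−240) = £179.25.
Monthly savings = £317.95 − £179.25 = £138.70.
Break-even = £500.00 / £138.70 = 3.60 → 4 months.

4 months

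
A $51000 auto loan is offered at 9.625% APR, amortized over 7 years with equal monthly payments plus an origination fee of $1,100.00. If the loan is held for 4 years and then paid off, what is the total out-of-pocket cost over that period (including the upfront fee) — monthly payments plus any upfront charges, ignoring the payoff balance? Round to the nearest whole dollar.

Monthly rate = 9.625%/12 = 0.0080208; payment = 51,000 × 0.0080208 / (1 − (1+0.0080208)^−84) = $836.81.
Total outlay = 48 × $836.81 + $1,100.00 = $41,266.88.

$41,267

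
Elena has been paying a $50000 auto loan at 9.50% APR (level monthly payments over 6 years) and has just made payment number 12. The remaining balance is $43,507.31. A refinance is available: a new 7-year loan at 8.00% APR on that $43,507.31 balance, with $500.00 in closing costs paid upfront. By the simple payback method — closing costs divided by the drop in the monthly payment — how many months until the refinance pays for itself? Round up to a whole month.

Current payment = 50,000 × 9.5%/12 / (1 − (1+0.0079167)^−72) = $913.73.
Refinanced payment = 43,507.31 × 0.0066667 / (1 − (1+0.0066667)^−84) = $678.11.
Monthly savings = $913.73 − $678.11 = $235.62.
Break-even = $500.00 / $235.62 = 2.12 → 3 months.

3 months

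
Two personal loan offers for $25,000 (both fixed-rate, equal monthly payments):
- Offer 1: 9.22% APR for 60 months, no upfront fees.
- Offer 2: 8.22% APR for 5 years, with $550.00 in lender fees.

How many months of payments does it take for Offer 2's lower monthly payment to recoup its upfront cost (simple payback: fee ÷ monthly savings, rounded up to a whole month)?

46 months

Offer 1: monthly rate = 9.22%/12 = 0.0076833; payment = 25,000 × 0.0076833 / (1 − (1+0.0076833)^−60) = $521.63.
Offer 2: at 8.22% the monthly rate is 0.0068500, so the payment is 25,000 × 0.0068500 / (1 − 1.0068500^−60) = $509.55.
Monthly savings = $521.63 − $509.55 = $12.08.
Break-even = $550.00 / $12.08 = 45.53 → 46 months.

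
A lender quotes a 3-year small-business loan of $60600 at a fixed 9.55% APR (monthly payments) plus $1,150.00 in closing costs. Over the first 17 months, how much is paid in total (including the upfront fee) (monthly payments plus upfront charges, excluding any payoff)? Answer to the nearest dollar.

$34,174

Monthly rate = 9.55%/12 = 0.0079583; payment = 60,600 × 0.0079583 / (1 − (1+0.0079583)^−36) = $1,942.61.
Total outlay = 17 × $1,942.61 + $1,150.00 = $34,174.37.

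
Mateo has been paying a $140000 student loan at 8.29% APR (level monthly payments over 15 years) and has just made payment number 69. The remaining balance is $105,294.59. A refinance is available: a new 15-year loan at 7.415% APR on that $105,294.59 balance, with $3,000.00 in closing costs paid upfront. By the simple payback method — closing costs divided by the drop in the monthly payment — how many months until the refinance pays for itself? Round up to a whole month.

Current payment = 140,000 × 8.29%/12 / (1 − (1+0.0069083)^−180) = $1,361.46.
Refinanced payment = 105,294.59 × 0.0061792 / (1 − (1+0.0061792)^−180) = $971.01.
Monthly savings = $1,361.46 − $971.01 = $390.45.
Break-even = $3,000.00 / $390.45 = 7.68 → 8 months.

8 months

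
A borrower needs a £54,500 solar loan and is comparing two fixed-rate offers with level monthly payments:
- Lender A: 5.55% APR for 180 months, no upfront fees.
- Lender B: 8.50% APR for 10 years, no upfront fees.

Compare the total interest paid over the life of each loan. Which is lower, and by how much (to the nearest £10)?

Lender A by £670

Lender A: monthly rate = 5.55%/12 = 0.0046250; payment = 54,500 × 0.0046250 / (1 − (1+0.0046250)^−180) = £446.76.
Total interest on Lender A = 180 × £446.76 − £54,500 = £25,916.80.
Lender B: at 8.50% the monthly rate is 0.0070833, so the payment is 54,500 × 0.0070833 / (1 − 1.0070833^−120) = £675.72.
Total interest on Lender B = 120 × £675.72 − £54,500 = £26,586.40.
Lender A is lower by £669.60.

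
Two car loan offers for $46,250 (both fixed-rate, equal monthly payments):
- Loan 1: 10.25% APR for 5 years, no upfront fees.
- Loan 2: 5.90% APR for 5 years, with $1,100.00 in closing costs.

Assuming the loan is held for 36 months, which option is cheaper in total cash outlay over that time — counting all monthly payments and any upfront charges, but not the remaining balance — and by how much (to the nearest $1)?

Loan 2 by $2,370

Loan 1: at 10.25% the monthly rate is 0.0085417, so the payment is 46,250 × 0.0085417 / (1 − 1.0085417^−60) = $988.37.
Loan 2: monthly rate = 5.9%/12 = 0.0049167; payment = 46,250 × 0.0049167 / (1 − (1+0.0049167)^−60) = $891.99.
Over 36 months: Loan 1 costs 36 × $988.37 = $35,581.32; Loan 2 costs 36 × $891.99 + $1,100.00 = $33,211.64.
Loan 2 is cheaper by $35,581.32 − $33,211.64 = $2,369.68.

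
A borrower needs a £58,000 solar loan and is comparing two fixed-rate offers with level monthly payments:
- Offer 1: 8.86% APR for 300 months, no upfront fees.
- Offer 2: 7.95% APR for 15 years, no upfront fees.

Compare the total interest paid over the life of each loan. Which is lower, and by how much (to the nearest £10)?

Offer 2 by £44,890

Offer 1: at 8.86% the monthly rate is 0.0073833, so the payment is 58,000 × 0.0073833 / (1 − 1.0073833^−300) = £481.19.
Total interest on Offer 1 = 300 × £481.19 − £58,000 = £86,357.00.
Offer 2: monthly rate = 7.95%/12 = 0.0066250; payment = 58,000 × 0.0066250 / (1 − (1+0.0066250)^−180) = £552.61.
Total interest on Offer 2 = 180 × £552.61 − £58,000 = £41,469.80.
Offer 2 is lower by £44,887.20.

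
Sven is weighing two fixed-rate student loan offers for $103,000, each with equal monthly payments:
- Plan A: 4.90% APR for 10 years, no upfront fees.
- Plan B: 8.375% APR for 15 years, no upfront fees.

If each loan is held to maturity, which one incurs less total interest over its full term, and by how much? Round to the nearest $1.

Plan A: monthly rate = 4.9%/12 = 0.0040833; payment = 103,000 × 0.0040833 / (1 − (1+0.0040833)^−120) = $1,087.45.
Total interest on Plan A = 120 × $1,087.45 − $103,000 = $27,494.00.
Plan B: monthly rate = 8.375%/12 = 0.0069792; payment = 103,000 × 0.0069792 / (1 − (1+0.0069792)^−180) = $1,006.75.
Total interest on Plan B = 180 × $1,006.75 − $103,000 = $78,215.00.
Plan A is lower by $50,721.00.

Plan A by $50,721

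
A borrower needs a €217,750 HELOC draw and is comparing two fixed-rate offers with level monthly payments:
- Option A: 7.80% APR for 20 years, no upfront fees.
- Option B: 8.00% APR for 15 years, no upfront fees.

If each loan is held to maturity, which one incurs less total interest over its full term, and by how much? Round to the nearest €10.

Option B by €56,070

Option A: monthly rate = 7.8%/12 = 0.0065000; payment = 217,750 × 0.0065000 / (1 − (1+0.0065000)^−240) = €1,794.34.
Total interest on Option A = 240 × €1,794.34 − €217,750 = €212,891.60.
Option B: monthly rate = 8%/12 = 0.0066667; payment = 217,750 × 0.0066667 / (1 − (1+0.0066667)^−180) = €2,080.93.
Total interest on Option B = 180 × €2,080.93 − €217,750 = €156,817.40.
Option B is lower by €56,074.20.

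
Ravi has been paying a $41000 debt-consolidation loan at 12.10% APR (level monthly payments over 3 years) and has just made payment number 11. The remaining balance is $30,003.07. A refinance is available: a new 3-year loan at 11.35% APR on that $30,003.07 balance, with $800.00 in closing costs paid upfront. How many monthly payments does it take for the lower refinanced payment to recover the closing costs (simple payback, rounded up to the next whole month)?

3 months

Current payment = 41,000 × 12.1%/12 / (1 − (1+0.0100833)^−36) = $1,363.75.
Refinanced payment = 30,003.07 × 0.0094583 / (1 − (1+0.0094583)^−36) = $987.24.
Monthly savings = $1,363.75 − $987.24 = $376.51.
Break-even = $800.00 / $376.51 = 2.12 → 3 months.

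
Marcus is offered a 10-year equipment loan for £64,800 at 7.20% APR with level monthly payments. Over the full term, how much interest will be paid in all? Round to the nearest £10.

At 7.20% the monthly rate is 0.0060000, so the payment is 64,800 × 0.0060000 / (1 − 1.0060000^−120) = £759.08.
Total paid = 120 × £759.08 = £91,089.60; interest = £91,089.60 − £64,800 = £26,289.60.

£26,290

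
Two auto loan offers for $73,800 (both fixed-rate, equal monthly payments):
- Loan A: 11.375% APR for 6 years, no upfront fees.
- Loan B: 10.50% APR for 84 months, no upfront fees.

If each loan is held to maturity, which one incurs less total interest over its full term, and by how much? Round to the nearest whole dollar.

Loan A: at 11.375% the monthly rate is 0.0094792, so the payment is 73,800 × 0.0094792 / (1 − 1.0094792^−72) = $1,418.93.
Total interest on Loan A = 72 × $1,418.93 − $73,800 = $28,362.96.
Loan B: at 10.50% the monthly rate is 0.0087500, so the payment is 73,800 × 0.0087500 / (1 − 1.0087500^−84) = $1,244.32.
Total interest on Loan B = 84 × $1,244.32 − $73,800 = $30,722.88.
Loan A is lower by $2,359.92.

Loan A by $2,360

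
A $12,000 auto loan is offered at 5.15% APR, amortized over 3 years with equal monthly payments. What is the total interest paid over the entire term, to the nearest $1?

Monthly rate = 5.15%/12 = 0.0042917; payment = 12,000 × 0.0042917 / (1 − (1+0.0042917)^−36) = $360.46.
Total paid = 36 × $360.46 = $12,976.56; interest = $12,976.56 − $12,000 = $976.56.

$977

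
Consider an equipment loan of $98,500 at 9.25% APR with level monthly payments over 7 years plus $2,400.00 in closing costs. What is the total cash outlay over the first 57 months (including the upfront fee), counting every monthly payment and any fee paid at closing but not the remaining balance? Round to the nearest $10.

$93,450

Monthly rate = 9.25%/12 = 0.0077083; payment = 98,500 × 0.0077083 / (1 − (1+0.0077083)^−84) = $1,597.30.
Total outlay = 57 × $1,597.30 + $2,400.00 = $93,446.10.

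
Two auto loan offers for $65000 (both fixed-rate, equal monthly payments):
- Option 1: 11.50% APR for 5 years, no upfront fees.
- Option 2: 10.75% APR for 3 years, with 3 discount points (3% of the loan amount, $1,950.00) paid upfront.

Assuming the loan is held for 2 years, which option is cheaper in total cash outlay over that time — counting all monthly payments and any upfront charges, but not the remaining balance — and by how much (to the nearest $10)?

Option 1: at 11.50% the monthly rate is 0.0095833, so the payment is 65,000 × 0.0095833 / (1 − 1.0095833^−60) = $1,429.52.
Option 2: at 10.75% the monthly rate is 0.0089583, so the payment is 65,000 × 0.0089583 / (1 − 1.0089583^−36) = $2,120.33.
Over 24 months: Option 1 costs 24 × $1,429.52 = $34,308.48; Option 2 costs 24 × $2,120.33 + $1,950.00 = $52,837.92.
Option 1 is cheaper by $52,837.92 − $34,308.48 = $18,529.44.

Option 1 by $18,530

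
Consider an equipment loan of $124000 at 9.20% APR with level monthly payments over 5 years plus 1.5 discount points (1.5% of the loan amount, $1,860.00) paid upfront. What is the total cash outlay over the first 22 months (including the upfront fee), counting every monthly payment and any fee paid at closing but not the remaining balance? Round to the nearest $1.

$58,754

At 9.20% the monthly rate is 0.0076667, so the payment is 124,000 × 0.0076667 / (1 − 1.0076667^−60) = $2,586.09.
Total outlay = 22 × $2,586.09 + $1,860.00 = $58,753.98.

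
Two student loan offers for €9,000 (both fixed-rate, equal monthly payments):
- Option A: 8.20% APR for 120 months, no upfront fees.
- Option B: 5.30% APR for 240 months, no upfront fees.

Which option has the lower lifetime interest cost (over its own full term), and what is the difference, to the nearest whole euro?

Option A: monthly rate = 8.2%/12 = 0.0068333; payment = 9,000 × 0.0068333 / (1 − (1+0.0068333)^−120) = €110.15.
Total interest on Option A = 120 × €110.15 − €9,000 = €4,218.00.
Option B: at 5.30% the monthly rate is 0.0044167, so the payment is 9,000 × 0.0044167 / (1 − 1.0044167^−240) = €60.90.
Total interest on Option B = 240 × €60.90 − €9,000 = €5,616.00.
Option A is lower by €1,398.00.

Option A by €1,398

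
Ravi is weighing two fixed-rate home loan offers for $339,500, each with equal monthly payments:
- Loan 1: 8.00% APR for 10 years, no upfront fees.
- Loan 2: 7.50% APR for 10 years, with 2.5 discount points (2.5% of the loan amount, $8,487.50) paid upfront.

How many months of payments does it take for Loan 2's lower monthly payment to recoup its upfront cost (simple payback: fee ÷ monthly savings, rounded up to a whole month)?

Loan 1: at 8.00% the monthly rate is 0.0066667, so the payment is 339,500 × 0.0066667 / (1 − 1.0066667^−120) = $4,119.07.
Loan 2: monthly rate = 7.5%/12 = 0.0062500; payment = 339,500 × 0.0062500 / (1 − (1+0.0062500)^−120) = $4,029.93.
Monthly savings = $4,119.07 − $4,029.93 = $89.14.
Break-even = $8,487.50 / $89.14 = 95.22 → 96 months.

96 months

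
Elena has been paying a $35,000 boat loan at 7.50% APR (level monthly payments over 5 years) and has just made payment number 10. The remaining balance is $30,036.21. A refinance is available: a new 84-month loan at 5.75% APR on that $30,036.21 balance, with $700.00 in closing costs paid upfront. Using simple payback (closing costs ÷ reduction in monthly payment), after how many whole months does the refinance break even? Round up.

3 months

Current payment = 35,000 × 7.5%/12 / (1 − (1+0.0062500)^−60) = $701.33.
Refinanced payment = 30,036.21 × 0.0047917 / (1 − (1+0.0047917)^−84) = $435.19.
Monthly savings = $701.33 − $435.19 = $266.14.
Break-even = $700.00 / $266.14 = 2.63 → 3 months.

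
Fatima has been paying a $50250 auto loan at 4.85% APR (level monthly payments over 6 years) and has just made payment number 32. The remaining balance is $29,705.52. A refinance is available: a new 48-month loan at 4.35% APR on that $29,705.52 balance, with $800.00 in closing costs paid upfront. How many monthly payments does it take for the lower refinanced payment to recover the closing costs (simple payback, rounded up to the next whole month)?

7 months

Current payment = 50,250 × 4.85%/12 / (1 − (1+0.0040417)^−72) = $805.78.
Refinanced payment = 29,705.52 × 0.0036250 / (1 − (1+0.0036250)^−48) = $675.39.
Monthly savings = $805.78 − $675.39 = $130.39.
Break-even = $800.00 / $130.39 = 6.14 → 7 months.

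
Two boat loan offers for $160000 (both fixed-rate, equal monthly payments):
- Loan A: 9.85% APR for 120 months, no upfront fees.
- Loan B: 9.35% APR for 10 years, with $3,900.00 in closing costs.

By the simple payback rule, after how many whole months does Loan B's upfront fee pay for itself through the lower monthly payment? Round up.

Loan A: at 9.85% the monthly rate is 0.0082083, so the payment is 160,000 × 0.0082083 / (1 − 1.0082083^−120) = $2,101.14.
Loan B: monthly rate = 9.35%/12 = 0.0077917; payment = 160,000 × 0.0077917 / (1 − (1+0.0077917)^−120) = $2,057.24.
Monthly savings = $2,101.14 − $2,057.24 = $43.90.
Break-even = $3,900.00 / $43.90 = 88.84 → 89 months.

89 months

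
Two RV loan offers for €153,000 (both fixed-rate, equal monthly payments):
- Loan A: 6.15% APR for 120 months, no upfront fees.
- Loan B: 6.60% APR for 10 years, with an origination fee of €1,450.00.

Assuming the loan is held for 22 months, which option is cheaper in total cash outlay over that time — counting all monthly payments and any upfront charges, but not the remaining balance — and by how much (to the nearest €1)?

Loan A by €2,218

Loan A: at 6.15% the monthly rate is 0.0051250, so the payment is 153,000 × 0.0051250 / (1 − 1.0051250^−120) = €1,710.16.
Loan B: monthly rate = 6.6%/12 = 0.0055000; payment = 153,000 × 0.0055000 / (1 − (1+0.0055000)^−120) = €1,745.08.
Over 22 months: Loan A costs 22 × €1,710.16 = €37,623.52; Loan B costs 22 × €1,745.08 + €1,450.00 = €39,841.76.
Loan A is cheaper by €39,841.76 − €37,623.52 = €2,218.24.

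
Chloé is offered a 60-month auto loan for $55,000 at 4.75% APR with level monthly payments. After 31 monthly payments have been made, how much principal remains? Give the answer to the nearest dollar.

With monthly rate i = 4.75%/12 = 0.0039583, the balance after k of n payments is P · [(1+i)^n − (1+i)^k] / [(1+i)^n − 1].
(1+0.0039583)^60 = 1.26748064 and (1+0.0039583)^31 = 1.13028082, so the balance is 55,000 × (1.26748064 − 1.13028082) / (1.26748064 − 1) = $28,211.35.

$28,211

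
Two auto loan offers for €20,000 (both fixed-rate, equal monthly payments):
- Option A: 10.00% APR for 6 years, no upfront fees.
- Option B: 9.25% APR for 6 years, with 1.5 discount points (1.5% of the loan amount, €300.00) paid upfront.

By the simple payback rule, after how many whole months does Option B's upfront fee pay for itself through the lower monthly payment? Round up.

40 months

Option A: monthly rate = 10%/12 = 0.0083333; payment = 20,000 × 0.0083333 / (1 − (1+0.0083333)^−72) = €370.52.
Option B: at 9.25% the monthly rate is 0.0077083, so the payment is 20,000 × 0.0077083 / (1 − 1.0077083^−72) = €363.00.
Monthly savings = €370.52 − €363.00 = €7.52.
Break-even = €300.00 / €7.52 = 39.89 → 40 months.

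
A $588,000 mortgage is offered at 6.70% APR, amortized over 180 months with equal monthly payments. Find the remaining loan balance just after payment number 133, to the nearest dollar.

$213,903

With monthly rate i = 6.7%/12 = 0.0055833, the balance after k of n payments is P · [(1+i)^n − (1+i)^k] / [(1+i)^n − 1].
(1+0.0055833)^180 = 2.72428164 and (1+0.0055833)^133 = 2.09702143, so the balance is 588,000 × (2.72428164 − 2.09702143) / (2.72428164 − 1) = $213,902.99.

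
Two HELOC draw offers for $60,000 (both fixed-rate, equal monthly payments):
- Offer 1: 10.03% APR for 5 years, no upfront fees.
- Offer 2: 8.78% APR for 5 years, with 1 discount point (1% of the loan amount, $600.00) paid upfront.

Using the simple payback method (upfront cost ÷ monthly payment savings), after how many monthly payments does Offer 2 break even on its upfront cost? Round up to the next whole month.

Offer 1: monthly rate = 10.03%/12 = 0.0083583; payment = 60,000 × 0.0083583 / (1 − (1+0.0083583)^−60) = $1,275.71.
Offer 2: at 8.78% the monthly rate is 0.0073167, so the payment is 60,000 × 0.0073167 / (1 − 1.0073167^−60) = $1,239.10.
Monthly savings = $1,275.71 − $1,239.10 = $36.61.
Break-even = $600.00 / $36.61 = 16.39 → 17 months.

17 months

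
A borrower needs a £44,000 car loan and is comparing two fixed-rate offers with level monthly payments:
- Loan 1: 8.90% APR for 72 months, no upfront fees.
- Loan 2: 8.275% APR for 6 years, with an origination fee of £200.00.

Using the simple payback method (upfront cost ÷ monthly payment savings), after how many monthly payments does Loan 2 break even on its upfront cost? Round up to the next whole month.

Loan 1: at 8.90% the monthly rate is 0.0074167, so the payment is 44,000 × 0.0074167 / (1 − 1.0074167^−72) = £790.94.
Loan 2: monthly rate = 8.275%/12 = 0.0068958; payment = 44,000 × 0.0068958 / (1 − (1+0.0068958)^−72) = £777.38.
Monthly savings = £790.94 − £777.38 = £13.56.
Break-even = £200.00 / £13.56 = 14.75 → 15 months.

15 months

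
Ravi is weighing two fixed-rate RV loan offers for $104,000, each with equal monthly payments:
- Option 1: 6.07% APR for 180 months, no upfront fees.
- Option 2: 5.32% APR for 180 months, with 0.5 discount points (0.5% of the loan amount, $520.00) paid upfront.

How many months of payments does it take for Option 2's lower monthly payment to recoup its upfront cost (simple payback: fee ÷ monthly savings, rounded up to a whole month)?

Option 1: at 6.07% the monthly rate is 0.0050583, so the payment is 104,000 × 0.0050583 / (1 − 1.0050583^−180) = $881.55.
Option 2: monthly rate = 5.32%/12 = 0.0044333; payment = 104,000 × 0.0044333 / (1 − (1+0.0044333)^−180) = $839.87.
Monthly savings = $881.55 − $839.87 = $41.68.
Break-even = $520.00 / $41.68 = 12.48 → 13 months.

13 months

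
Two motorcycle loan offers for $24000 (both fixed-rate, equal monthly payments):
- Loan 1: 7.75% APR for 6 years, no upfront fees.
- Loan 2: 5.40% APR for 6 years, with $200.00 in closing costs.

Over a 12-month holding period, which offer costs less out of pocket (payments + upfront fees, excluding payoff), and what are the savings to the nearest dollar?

Loan 2 by $123

Loan 1: monthly rate = 7.75%/12 = 0.0064583; payment = 24,000 × 0.0064583 / (1 − (1+0.0064583)^−72) = $417.87.
Loan 2: monthly rate = 5.4%/12 = 0.0045000; payment = 24,000 × 0.0045000 / (1 − (1+0.0045000)^−72) = $390.99.
Over 12 months: Loan 1 costs 12 × $417.87 = $5,014.44; Loan 2 costs 12 × $390.99 + $200.00 = $4,891.88.
Loan 2 is cheaper by $5,014.44 − $4,891.88 = $122.56.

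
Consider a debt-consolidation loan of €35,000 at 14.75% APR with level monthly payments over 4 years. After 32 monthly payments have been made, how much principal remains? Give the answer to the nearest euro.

€14,006

With monthly rate i = 14.75%/12 = 0.0122917, the balance after k of n payments is P · [(1+i)^n − (1+i)^k] / [(1+i)^n − 1].
(1+0.0122917)^48 = 1.79751185 and (1+0.0122917)^32 = 1.47836330, so the balance is 35,000 × (1.79751185 − 1.47836330) / (1.79751185 − 1) = €14,006.31.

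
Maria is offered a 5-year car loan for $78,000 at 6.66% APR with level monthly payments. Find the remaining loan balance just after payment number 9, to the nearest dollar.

$67,886

With monthly rate i = 6.66%/12 = 0.0055500, the balance after k of n payments is P · [(1+i)^n − (1+i)^k] / [(1+i)^n − 1].
(1+0.0055500)^60 = 1.39386342 and (1+0.0055500)^9 = 1.05107337, so the balance is 78,000 × (1.39386342 − 1.05107337) / (1.39386342 − 1) = $67,885.52.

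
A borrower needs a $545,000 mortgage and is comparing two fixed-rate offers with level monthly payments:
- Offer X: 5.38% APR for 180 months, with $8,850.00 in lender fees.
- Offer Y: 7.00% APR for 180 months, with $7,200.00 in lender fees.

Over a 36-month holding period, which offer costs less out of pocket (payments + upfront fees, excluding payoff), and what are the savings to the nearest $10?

Offer X by $15,630

Offer X: at 5.38% the monthly rate is 0.0044833, so the payment is 545,000 × 0.0044833 / (1 − 1.0044833^−180) = $4,418.48.
Offer Y: monthly rate = 7%/12 = 0.0058333; payment = 545,000 × 0.0058333 / (1 − (1+0.0058333)^−180) = $4,898.61.
Over 36 months: Offer X costs 36 × $4,418.48 + $8,850.00 = $167,915.28; Offer Y costs 36 × $4,898.61 + $7,200.00 = $183,549.96.
Offer X is cheaper by $183,549.96 − $167,915.28 = $15,634.68.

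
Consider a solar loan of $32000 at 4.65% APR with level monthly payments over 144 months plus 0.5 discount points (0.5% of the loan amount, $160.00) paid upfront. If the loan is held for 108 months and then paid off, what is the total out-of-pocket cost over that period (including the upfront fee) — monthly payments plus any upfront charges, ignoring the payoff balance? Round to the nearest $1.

$31,521

At 4.65% the monthly rate is 0.0038750, so the payment is 32,000 × 0.0038750 / (1 − 1.0038750^−144) = $290.38.
Total outlay = 108 × $290.38 + $160.00 = $31,521.04.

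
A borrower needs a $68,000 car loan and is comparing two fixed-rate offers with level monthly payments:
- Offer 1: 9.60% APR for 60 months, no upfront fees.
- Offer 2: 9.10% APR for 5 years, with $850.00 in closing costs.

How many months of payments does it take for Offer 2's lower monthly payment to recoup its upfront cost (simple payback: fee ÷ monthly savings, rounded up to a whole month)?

Offer 1: at 9.60% the monthly rate is 0.0080000, so the payment is 68,000 × 0.0080000 / (1 − 1.0080000^−60) = $1,431.45.
Offer 2: monthly rate = 9.1%/12 = 0.0075833; payment = 68,000 × 0.0075833 / (1 − (1+0.0075833)^−60) = $1,414.87.
Monthly savings = $1,431.45 − $1,414.87 = $16.58.
Break-even = $850.00 / $16.58 = 51.27 → 52 months.

52 months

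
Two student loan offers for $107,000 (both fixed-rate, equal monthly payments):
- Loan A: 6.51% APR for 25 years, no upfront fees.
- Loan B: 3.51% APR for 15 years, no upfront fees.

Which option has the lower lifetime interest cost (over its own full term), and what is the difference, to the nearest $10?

Loan B by $79,160

Loan A: monthly rate = 6.51%/12 = 0.0054250; payment = 107,000 × 0.0054250 / (1 − (1+0.0054250)^−300) = $723.14.
Total interest on Loan A = 300 × $723.14 − $107,000 = $109,942.00.
Loan B: monthly rate = 3.51%/12 = 0.0029250; payment = 107,000 × 0.0029250 / (1 − (1+0.0029250)^−180) = $765.45.
Total interest on Loan B = 180 × $765.45 − $107,000 = $30,781.00.
Loan B is lower by $79,161.00.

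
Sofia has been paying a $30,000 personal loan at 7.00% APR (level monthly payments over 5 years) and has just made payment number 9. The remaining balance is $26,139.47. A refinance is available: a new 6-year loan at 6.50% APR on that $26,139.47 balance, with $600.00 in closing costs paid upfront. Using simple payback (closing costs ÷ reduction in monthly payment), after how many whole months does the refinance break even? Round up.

Current payment = 30,000 × 7%/12 / (1 − (1+0.0058333)^−60) = $594.04.
Refinanced payment = 26,139.47 × 0.0054167 / (1 − (1+0.0054167)^−72) = $439.40.
Monthly savings = $594.04 − $439.40 = $154.64.
Break-even = $600.00 / $154.64 = 3.88 → 4 months.

4 months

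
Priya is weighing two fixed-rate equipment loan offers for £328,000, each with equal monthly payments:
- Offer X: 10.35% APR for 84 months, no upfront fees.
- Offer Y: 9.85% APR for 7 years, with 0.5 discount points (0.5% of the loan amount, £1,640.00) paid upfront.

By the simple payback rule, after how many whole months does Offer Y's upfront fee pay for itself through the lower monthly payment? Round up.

20 months

Offer X: at 10.35% the monthly rate is 0.0086250, so the payment is 328,000 × 0.0086250 / (1 − 1.0086250^−84) = £5,504.69.
Offer Y: monthly rate = 9.85%/12 = 0.0082083; payment = 328,000 × 0.0082083 / (1 − (1+0.0082083)^−84) = £5,419.80.
Monthly savings = £5,504.69 − £5,419.80 = £84.89.
Break-even = £1,640.00 / £84.89 = 19.32 → 20 months.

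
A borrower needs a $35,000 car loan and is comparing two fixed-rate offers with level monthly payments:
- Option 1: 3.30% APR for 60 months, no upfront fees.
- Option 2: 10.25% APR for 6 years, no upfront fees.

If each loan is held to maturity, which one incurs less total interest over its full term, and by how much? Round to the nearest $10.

Option 1 by $8,990

Option 1: monthly rate = 3.3%/12 = 0.0027500; payment = 35,000 × 0.0027500 / (1 − (1+0.0027500)^−60) = $633.58.
Total interest on Option 1 = 60 × $633.58 − $35,000 = $3,014.80.
Option 2: at 10.25% the monthly rate is 0.0085417, so the payment is 35,000 × 0.0085417 / (1 − 1.0085417^−72) = $652.83.
Total interest on Option 2 = 72 × $652.83 − $35,000 = $12,003.76.
Option 1 is lower by $8,988.96.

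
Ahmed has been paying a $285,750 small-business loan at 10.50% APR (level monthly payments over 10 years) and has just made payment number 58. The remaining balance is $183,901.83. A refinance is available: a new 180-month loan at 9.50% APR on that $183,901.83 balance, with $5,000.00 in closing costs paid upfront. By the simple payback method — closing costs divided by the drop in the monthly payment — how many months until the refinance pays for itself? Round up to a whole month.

3 months

Current payment = 285,750 × 10.5%/12 / (1 − (1+0.0087500)^−120) = $3,855.77.
Refinanced payment = 183,901.83 × 0.0079167 / (1 − (1+0.0079167)^−180) = $1,920.35.
Monthly savings = $3,855.77 − $1,920.35 = $1,935.42.
Break-even = $5,000.00 / $1,935.42 = 2.58 → 3 months.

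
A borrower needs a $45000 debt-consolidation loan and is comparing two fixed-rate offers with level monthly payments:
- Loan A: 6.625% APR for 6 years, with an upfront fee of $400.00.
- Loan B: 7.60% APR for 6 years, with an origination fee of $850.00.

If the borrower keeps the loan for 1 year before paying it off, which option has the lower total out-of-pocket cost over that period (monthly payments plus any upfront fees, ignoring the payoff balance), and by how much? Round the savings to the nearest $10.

Loan A by $700

Loan A: monthly rate = 6.625%/12 = 0.0055208; payment = 45,000 × 0.0055208 / (1 − (1+0.0055208)^−72) = $759.13.
Loan B: monthly rate = 7.6%/12 = 0.0063333; payment = 45,000 × 0.0063333 / (1 − (1+0.0063333)^−72) = $780.24.
Over 12 months: Loan A costs 12 × $759.13 + $400.00 = $9,509.56; Loan B costs 12 × $780.24 + $850.00 = $10,212.88.
Loan A is cheaper by $10,212.88 − $9,509.56 = $703.32.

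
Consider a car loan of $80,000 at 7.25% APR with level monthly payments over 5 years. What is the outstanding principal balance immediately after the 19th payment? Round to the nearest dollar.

$57,719

With monthly rate i = 7.25%/12 = 0.0060417, the balance after k of n payments is P · [(1+i)^n − (1+i)^k] / [(1+i)^n − 1].
(1+0.0060417)^60 = 1.43535089 and (1+0.0060417)^19 = 1.12125242, so the balance is 80,000 × (1.43535089 − 1.12125242) / (1.43535089 − 1) = $57,718.68.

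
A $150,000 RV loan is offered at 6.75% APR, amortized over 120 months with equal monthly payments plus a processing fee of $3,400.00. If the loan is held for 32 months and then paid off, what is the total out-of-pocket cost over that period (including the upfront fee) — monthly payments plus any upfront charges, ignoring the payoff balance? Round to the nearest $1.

$58,516

Monthly rate = 6.75%/12 = 0.0056250; payment = 150,000 × 0.0056250 / (1 − (1+0.0056250)^−120) = $1,722.36.
Total outlay = 32 × $1,722.36 + $3,400.00 = $58,515.52.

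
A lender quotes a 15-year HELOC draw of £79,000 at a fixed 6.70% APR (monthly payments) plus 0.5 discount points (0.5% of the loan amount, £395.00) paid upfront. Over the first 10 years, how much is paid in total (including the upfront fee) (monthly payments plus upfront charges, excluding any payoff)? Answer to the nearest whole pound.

Monthly rate = 6.7%/12 = 0.0055833; payment = 79,000 × 0.0055833 / (1 − (1+0.0055833)^−180) = £696.89.
Total outlay = 120 × £696.89 + £395.00 = £84,021.80.

£84,022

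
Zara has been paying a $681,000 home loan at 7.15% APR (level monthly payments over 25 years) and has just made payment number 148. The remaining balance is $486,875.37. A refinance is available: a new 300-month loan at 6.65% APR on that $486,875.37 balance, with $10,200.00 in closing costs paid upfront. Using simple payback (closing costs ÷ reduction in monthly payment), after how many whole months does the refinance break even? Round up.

7 months

Current payment = 681,000 × 7.15%/12 / (1 − (1+0.0059583)^−300) = $4,878.53.
Refinanced payment = 486,875.37 × 0.0055417 / (1 − (1+0.0055417)^−300) = $3,333.20.
Monthly savings = $4,878.53 − $3,333.20 = $1,545.33.
Break-even = $10,200.00 / $1,545.33 = 6.60 → 7 months.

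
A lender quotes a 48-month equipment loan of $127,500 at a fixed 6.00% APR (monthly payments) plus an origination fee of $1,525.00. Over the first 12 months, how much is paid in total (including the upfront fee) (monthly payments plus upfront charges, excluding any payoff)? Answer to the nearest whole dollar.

Monthly rate = 6%/12 = 0.0050000; payment = 127,500 × 0.0050000 / (1 − (1+0.0050000)^−48) = $2,994.34.
Total outlay = 12 × $2,994.34 + $1,525.00 = $37,457.08.

$37,457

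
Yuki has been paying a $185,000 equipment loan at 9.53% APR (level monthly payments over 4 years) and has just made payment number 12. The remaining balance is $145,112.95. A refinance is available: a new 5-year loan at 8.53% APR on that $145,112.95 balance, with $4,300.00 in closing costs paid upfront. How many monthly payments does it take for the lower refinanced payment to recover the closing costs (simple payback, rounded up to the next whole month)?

3 months

Current payment = 185,000 × 9.53%/12 / (1 − (1+0.0079417)^−48) = $4,650.43.
Refinanced payment = 145,112.95 × 0.0071083 / (1 − (1+0.0071083)^−60) = $2,979.31.
Monthly savings = $4,650.43 − $2,979.31 = $1,671.12.
Break-even = $4,300.00 / $1,671.12 = 2.57 → 3 months.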